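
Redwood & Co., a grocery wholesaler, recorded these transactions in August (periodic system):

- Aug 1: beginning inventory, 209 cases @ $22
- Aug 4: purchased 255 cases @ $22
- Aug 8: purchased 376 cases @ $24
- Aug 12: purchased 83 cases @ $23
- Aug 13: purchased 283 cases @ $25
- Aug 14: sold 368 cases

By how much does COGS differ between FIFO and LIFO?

$936

FIFO COGS: 209 @ $22 + 159 @ $22 = $8,096
LIFO COGS: 283 @ $25 + 83 @ $23 + 2 @ $24 = $9,032
Difference = |$8,096 − $9,032| = $936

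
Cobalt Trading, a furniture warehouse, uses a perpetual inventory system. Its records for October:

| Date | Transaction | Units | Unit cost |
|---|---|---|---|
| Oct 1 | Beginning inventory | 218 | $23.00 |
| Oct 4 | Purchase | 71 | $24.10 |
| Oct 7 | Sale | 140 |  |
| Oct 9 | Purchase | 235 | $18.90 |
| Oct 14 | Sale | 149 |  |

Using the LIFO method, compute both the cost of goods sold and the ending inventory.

Oct 7, 140 sold [LIFO — newest first]: 71 @ $24.10 + 69 @ $23.00 = $3,298.10
Oct 14, 149 sold [LIFO — newest first]: 149 @ $18.90 = $2,816.10
Total COGS = $3,298.10 + $2,816.10 = $6,114.20
Ending inventory: 149 @ $23.00 + 86 @ $18.90 = $5,052.40

COGS = $6,114.20; ending inventory = $5,052.40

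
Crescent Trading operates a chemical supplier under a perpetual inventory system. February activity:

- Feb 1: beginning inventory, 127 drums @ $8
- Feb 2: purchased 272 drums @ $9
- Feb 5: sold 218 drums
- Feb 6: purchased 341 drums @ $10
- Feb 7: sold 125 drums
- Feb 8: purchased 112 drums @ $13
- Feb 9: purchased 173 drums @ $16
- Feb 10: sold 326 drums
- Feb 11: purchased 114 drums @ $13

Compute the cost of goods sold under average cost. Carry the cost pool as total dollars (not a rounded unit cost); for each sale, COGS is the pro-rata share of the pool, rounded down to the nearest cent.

After Feb 1: 127 on hand, pool $1,016.00 (≈ $8.0000 each)
After Feb 2: 399 on hand, pool $3,464.00 (≈ $8.6817 each)
Feb 5, sell 218: 218/399 × $3,464.00 → $1,892.61
After Feb 6: 522 on hand, pool $4,981.39 (≈ $9.5429 each)
Feb 7, sell 125: 125/522 × $4,981.39 → $1,192.86
After Feb 8: 509 on hand, pool $5,244.53 (≈ $10.3036 each)
After Feb 9: 682 on hand, pool $8,012.53 (≈ $11.7486 each)
Feb 10, sell 326: 326/682 × $8,012.53 → $3,830.03
After Feb 11: 470 on hand, pool $5,664.50 (≈ $12.0521 each)
Total COGS = $1,892.61 + $1,192.86 + $3,830.03 = $6,915.50
Ending inventory (cost pool remaining) = $5,664.50
Check: goods available $12,580.00 = COGS $6,915.50 + ending $5,664.50

COGS = $6,915.50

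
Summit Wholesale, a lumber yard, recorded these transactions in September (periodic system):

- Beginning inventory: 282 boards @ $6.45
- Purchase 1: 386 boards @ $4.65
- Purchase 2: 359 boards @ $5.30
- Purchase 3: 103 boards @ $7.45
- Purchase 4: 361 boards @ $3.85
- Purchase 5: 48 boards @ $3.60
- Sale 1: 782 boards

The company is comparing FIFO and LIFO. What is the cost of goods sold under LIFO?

COGS = $3,761.00

FIFO COGS: 282 @ $6.45 + 386 @ $4.65 + 114 @ $5.30 = $4,218.00
LIFO COGS: 48 @ $3.60 + 361 @ $3.85 + 103 @ $7.45 + 270 @ $5.30 = $3,761.00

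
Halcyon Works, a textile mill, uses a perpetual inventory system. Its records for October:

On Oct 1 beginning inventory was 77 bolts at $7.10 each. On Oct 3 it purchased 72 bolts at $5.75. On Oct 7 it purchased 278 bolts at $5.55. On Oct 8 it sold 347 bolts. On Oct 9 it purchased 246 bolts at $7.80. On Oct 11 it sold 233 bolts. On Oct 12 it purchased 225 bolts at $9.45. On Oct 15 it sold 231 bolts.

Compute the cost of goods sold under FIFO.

COGS = $5,726.50

Oct 8, 347 sold [FIFO — oldest first]: 77 @ $7.10 + 72 @ $5.75 + 198 @ $5.55 = $2,059.60
Oct 11, 233 sold [FIFO — oldest first]: 80 @ $5.55 + 153 @ $7.80 = $1,637.40
Oct 15, 231 sold [FIFO — oldest first]: 93 @ $7.80 + 138 @ $9.45 = $2,029.50
Total COGS = $2,059.60 + $1,637.40 + $2,029.50 = $5,726.50
Ending inventory: 87 @ $9.45 = $822.15
Check: goods available $6,548.65 = COGS $5,726.50 + ending $822.15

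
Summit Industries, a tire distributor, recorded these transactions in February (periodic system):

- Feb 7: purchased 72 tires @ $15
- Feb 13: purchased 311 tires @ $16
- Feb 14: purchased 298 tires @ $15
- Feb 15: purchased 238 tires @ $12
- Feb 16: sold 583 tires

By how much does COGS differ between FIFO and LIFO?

$978

FIFO COGS: 72 @ $15 + 311 @ $16 + 200 @ $15 = $9,056
LIFO COGS: 238 @ $12 + 298 @ $15 + 47 @ $16 = $8,078
Difference = |$9,056 − $8,078| = $978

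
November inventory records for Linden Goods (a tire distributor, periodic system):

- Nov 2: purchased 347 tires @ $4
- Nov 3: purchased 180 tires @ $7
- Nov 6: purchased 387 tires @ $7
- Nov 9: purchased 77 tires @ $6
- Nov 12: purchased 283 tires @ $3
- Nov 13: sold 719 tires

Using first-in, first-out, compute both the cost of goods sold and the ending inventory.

Nov 13, 719 sold [FIFO — oldest first]: 347 @ $4 + 180 @ $7 + 192 @ $7 = $3,992
Ending inventory: 195 @ $7 + 77 @ $6 + 283 @ $3 = $2,676

COGS = $3,992; ending inventory = $2,676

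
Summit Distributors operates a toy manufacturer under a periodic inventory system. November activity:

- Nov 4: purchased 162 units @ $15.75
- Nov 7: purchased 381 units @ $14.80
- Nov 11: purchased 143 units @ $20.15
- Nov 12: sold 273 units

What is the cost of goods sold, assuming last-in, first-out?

Nov 12, 273 sold [LIFO — newest first]: 143 @ $20.15 + 130 @ $14.80 = $4,805.45
Ending inventory: 162 @ $15.75 + 251 @ $14.80 = $6,266.30

COGS = $4,805.45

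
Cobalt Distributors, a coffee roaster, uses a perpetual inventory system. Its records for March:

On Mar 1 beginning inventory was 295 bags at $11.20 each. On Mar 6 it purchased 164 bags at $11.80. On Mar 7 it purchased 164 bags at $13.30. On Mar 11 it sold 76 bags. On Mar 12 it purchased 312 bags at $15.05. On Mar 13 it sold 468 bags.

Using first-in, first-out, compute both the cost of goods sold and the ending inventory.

Mar 11, 76 sold [FIFO — oldest first]: 76 @ $11.20 = $851.20
Mar 13, 468 sold [FIFO — oldest first]: 219 @ $11.20 + 164 @ $11.80 + 85 @ $13.30 = $5,518.50
Total COGS = $851.20 + $5,518.50 = $6,369.70
Ending inventory: 79 @ $13.30 + 312 @ $15.05 = $5,746.30

COGS = $6,369.70; ending inventory = $5,746.30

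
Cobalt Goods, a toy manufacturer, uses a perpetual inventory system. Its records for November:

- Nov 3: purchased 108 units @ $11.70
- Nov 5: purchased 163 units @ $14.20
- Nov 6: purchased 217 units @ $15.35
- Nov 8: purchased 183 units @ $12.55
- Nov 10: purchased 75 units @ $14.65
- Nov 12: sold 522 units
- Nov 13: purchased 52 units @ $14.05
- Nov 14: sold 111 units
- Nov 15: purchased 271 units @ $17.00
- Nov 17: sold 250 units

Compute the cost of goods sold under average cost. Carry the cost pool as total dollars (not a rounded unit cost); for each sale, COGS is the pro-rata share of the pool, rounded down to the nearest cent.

After Nov 3: 108 on hand, pool $1,263.60 (≈ $11.7000 each)
After Nov 5: 271 on hand, pool $3,578.20 (≈ $13.2037 each)
After Nov 6: 488 on hand, pool $6,909.15 (≈ $14.1581 each)
After Nov 8: 671 on hand, pool $9,205.80 (≈ $13.7195 each)
After Nov 10: 746 on hand, pool $10,304.55 (≈ $13.8131 each)
Nov 12, sell 522: 522/746 × $10,304.55 → $7,210.42
After Nov 13: 276 on hand, pool $3,824.73 (≈ $13.8577 each)
Nov 14, sell 111: 111/276 × $3,824.73 → $1,538.20
After Nov 15: 436 on hand, pool $6,893.53 (≈ $15.8108 each)
Nov 17, sell 250: 250/436 × $6,893.53 → $3,952.71
Total COGS = $7,210.42 + $1,538.20 + $3,952.71 = $12,701.33
Ending inventory (cost pool remaining) = $2,940.82

COGS = $12,701.33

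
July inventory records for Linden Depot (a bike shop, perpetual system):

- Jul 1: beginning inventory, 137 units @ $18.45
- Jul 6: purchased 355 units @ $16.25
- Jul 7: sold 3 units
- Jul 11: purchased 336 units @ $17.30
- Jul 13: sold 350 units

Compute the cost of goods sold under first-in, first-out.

COGS = $6,037.65

Jul 7, 3 sold [FIFO — oldest first]: 3 @ $18.45 = $55.35
Jul 13, 350 sold [FIFO — oldest first]: 134 @ $18.45 + 216 @ $16.25 = $5,982.30
Total COGS = $55.35 + $5,982.30 = $6,037.65
Ending inventory: 139 @ $16.25 + 336 @ $17.30 = $8,071.55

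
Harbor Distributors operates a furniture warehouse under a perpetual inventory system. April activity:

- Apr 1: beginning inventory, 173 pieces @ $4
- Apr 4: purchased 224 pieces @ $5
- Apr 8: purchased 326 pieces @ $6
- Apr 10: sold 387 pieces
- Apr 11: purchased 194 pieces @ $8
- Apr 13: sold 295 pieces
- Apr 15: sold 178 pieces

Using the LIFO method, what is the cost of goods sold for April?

COGS = $5,092

Apr 10, 387 sold [LIFO — newest first]: 326 @ $6 + 61 @ $5 = $2,261
Apr 13, 295 sold [LIFO — newest first]: 194 @ $8 + 101 @ $5 = $2,057
Apr 15, 178 sold [LIFO — newest first]: 62 @ $5 + 116 @ $4 = $774
Total COGS = $2,261 + $2,057 + $774 = $5,092
Ending inventory: 57 @ $4 = $228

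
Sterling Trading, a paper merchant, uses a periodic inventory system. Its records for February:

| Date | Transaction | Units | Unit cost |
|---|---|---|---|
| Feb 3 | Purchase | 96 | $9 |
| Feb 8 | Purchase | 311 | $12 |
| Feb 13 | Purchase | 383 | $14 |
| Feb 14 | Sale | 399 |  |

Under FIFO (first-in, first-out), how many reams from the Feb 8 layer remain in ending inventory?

8

Feb 14, 399 sold [FIFO — oldest first]: 96 @ $9 + 303 @ $12 = $4,500
Ending inventory: 8 @ $12 + 383 @ $14 = $5,458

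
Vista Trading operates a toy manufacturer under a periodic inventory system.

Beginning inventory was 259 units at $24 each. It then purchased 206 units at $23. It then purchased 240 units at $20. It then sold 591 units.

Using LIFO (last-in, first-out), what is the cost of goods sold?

Sale 1 (591) [LIFO — newest first]: 240 @ $20 + 206 @ $23 + 145 @ $24 = $13,018
Ending inventory: 114 @ $24 = $2,736

COGS = $13,018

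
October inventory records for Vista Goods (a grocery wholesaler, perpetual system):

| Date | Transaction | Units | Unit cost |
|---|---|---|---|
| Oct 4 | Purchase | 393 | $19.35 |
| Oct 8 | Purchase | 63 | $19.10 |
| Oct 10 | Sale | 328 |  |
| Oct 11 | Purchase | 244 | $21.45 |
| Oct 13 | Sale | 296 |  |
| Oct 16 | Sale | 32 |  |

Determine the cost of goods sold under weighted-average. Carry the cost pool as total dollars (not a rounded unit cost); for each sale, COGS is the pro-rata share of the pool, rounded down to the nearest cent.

After Oct 4: 393 on hand, pool $7,604.55 (≈ $19.3500 each)
After Oct 8: 456 on hand, pool $8,807.85 (≈ $19.3155 each)
Oct 10, sell 328: 328/456 × $8,807.85 → $6,335.47
After Oct 11: 372 on hand, pool $7,706.18 (≈ $20.7155 each)
Oct 13, sell 296: 296/372 × $7,706.18 → $6,131.79
Oct 16, sell 32: 32/76 × $1,574.39 → $662.90
Total COGS = $6,335.47 + $6,131.79 + $662.90 = $13,130.16
Ending inventory (cost pool remaining) = $911.49
Check: goods available $14,041.65 = COGS $13,130.16 + ending $911.49

COGS = $13,130.16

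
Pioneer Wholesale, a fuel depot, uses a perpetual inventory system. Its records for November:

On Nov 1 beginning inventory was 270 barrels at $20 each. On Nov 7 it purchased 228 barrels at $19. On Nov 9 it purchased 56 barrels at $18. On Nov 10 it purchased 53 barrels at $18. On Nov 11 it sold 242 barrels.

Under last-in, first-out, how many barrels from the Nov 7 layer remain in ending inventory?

95

Nov 11, 242 sold [LIFO — newest first]: 53 @ $18 + 56 @ $18 + 133 @ $19 = $4,489
Ending inventory: 270 @ $20 + 95 @ $19 = $7,205
Check: goods available $11,694 = COGS $4,489 + ending $7,205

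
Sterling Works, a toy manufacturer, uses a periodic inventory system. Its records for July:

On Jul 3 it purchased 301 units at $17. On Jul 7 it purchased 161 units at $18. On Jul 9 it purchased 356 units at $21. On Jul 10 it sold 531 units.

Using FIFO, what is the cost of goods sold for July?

Jul 10, 531 sold [FIFO — oldest first]: 301 @ $17 + 161 @ $18 + 69 @ $21 = $9,464
Ending inventory: 287 @ $21 = $6,027

COGS = $9,464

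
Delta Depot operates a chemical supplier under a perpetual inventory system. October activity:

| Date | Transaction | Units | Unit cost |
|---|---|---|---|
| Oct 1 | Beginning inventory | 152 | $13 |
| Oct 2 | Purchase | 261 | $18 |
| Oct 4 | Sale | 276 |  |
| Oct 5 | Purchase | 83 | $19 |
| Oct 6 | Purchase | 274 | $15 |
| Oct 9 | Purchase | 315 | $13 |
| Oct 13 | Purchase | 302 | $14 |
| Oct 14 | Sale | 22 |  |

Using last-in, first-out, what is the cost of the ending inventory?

Oct 4, 276 sold [LIFO — newest first]: 261 @ $18 + 15 @ $13 = $4,893
Oct 14, 22 sold [LIFO — newest first]: 22 @ $14 = $308
Total COGS = $4,893 + $308 = $5,201
Ending inventory: 137 @ $13 + 83 @ $19 + 274 @ $15 + 315 @ $13 + 280 @ $14 = $15,483

Ending inventory = $15,483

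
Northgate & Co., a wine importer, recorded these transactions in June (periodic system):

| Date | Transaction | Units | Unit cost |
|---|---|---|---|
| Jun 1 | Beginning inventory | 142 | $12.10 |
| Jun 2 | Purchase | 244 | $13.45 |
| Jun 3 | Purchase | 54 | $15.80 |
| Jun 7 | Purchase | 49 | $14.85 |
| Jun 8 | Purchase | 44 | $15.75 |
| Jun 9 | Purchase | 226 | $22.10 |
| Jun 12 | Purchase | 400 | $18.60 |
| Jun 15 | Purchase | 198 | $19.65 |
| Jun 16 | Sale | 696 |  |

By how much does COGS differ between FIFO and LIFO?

FIFO COGS: 142 @ $12.10 + 244 @ $13.45 + 54 @ $15.80 + 49 @ $14.85 + 44 @ $15.75 + 163 @ $22.10 = $10,876.15
LIFO COGS: 198 @ $19.65 + 400 @ $18.60 + 98 @ $22.10 = $13,496.50
Difference = |$10,876.15 − $13,496.50| = $2,620.35

$2,620.35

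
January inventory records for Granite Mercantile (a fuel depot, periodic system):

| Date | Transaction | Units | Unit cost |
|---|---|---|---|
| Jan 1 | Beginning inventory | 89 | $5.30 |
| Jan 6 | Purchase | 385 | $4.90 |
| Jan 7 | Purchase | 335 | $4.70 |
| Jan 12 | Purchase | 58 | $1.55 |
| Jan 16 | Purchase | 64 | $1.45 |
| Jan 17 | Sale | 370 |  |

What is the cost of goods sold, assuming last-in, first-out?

COGS = $1,348.30

Jan 17, 370 sold [LIFO — newest first]: 64 @ $1.45 + 58 @ $1.55 + 248 @ $4.70 = $1,348.30
Ending inventory: 89 @ $5.30 + 385 @ $4.90 + 87 @ $4.70 = $2,767.10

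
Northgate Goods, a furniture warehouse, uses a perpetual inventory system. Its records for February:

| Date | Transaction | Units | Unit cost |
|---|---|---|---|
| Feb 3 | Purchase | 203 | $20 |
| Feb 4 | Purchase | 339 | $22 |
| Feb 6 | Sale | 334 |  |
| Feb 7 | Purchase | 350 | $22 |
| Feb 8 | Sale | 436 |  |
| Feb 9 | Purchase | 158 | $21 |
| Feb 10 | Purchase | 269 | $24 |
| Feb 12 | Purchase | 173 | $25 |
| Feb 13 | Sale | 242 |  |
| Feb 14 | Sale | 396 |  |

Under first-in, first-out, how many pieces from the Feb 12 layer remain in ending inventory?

84

Feb 6, 334 sold [FIFO — oldest first]: 203 @ $20 + 131 @ $22 = $6,942
Feb 8, 436 sold [FIFO — oldest first]: 208 @ $22 + 228 @ $22 = $9,592
Feb 13, 242 sold [FIFO — oldest first]: 122 @ $22 + 120 @ $21 = $5,204
Feb 14, 396 sold [FIFO — oldest first]: 38 @ $21 + 269 @ $24 + 89 @ $25 = $9,479
Total COGS = $6,942 + $9,592 + $5,204 + $9,479 = $31,217
Ending inventory: 84 @ $25 = $2,100
Check: goods available $33,317 = COGS $31,217 + ending $2,100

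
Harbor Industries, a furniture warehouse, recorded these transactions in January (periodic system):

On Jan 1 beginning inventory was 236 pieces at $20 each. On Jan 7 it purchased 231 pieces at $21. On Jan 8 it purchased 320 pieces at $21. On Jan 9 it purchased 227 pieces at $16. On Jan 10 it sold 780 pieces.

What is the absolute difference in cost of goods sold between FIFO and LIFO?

FIFO COGS: 236 @ $20 + 231 @ $21 + 313 @ $21 = $16,144
LIFO COGS: 227 @ $16 + 320 @ $21 + 231 @ $21 + 2 @ $20 = $15,243
Difference = |$16,144 − $15,243| = $901

$901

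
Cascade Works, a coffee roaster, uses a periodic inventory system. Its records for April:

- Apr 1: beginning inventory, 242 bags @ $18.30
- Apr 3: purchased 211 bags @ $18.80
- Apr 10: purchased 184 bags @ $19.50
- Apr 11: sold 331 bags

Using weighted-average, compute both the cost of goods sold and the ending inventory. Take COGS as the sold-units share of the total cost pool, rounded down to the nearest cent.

COGS = $6,226.85; ending inventory = $5,756.55

Apr 11, sell 331: 331/637 × $11,983.40 → $6,226.85
Ending inventory (cost pool remaining) = $5,756.55
Check: goods available $11,983.40 = COGS $6,226.85 + ending $5,756.55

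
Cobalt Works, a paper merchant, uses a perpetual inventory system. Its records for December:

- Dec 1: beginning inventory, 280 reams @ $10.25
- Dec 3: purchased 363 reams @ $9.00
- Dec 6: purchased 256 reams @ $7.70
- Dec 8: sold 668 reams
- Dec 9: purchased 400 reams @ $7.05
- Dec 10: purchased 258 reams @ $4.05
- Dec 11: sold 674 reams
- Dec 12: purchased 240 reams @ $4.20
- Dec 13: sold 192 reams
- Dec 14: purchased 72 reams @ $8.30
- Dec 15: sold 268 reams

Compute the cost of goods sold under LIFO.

Dec 8, 668 sold [LIFO — newest first]: 256 @ $7.70 + 363 @ $9.00 + 49 @ $10.25 = $5,740.45
Dec 11, 674 sold [LIFO — newest first]: 258 @ $4.05 + 400 @ $7.05 + 16 @ $10.25 = $4,028.90
Dec 13, 192 sold [LIFO — newest first]: 192 @ $4.20 = $806.40
Dec 15, 268 sold [LIFO — newest first]: 72 @ $8.30 + 48 @ $4.20 + 148 @ $10.25 = $2,316.20
Total COGS = $5,740.45 + $4,028.90 + $806.40 + $2,316.20 = $12,891.95
Ending inventory: 67 @ $10.25 = $686.75
Check: goods available $13,578.70 = COGS $12,891.95 + ending $686.75

COGS = $12,891.95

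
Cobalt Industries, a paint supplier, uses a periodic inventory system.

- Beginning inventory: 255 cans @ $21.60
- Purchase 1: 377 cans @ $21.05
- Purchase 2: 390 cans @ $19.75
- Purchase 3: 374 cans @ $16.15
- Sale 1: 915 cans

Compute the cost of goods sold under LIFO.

COGS = $16,921.15

Sale 1 (915) [LIFO — newest first]: 374 @ $16.15 + 390 @ $19.75 + 151 @ $21.05 = $16,921.15
Ending inventory: 255 @ $21.60 + 226 @ $21.05 = $10,265.30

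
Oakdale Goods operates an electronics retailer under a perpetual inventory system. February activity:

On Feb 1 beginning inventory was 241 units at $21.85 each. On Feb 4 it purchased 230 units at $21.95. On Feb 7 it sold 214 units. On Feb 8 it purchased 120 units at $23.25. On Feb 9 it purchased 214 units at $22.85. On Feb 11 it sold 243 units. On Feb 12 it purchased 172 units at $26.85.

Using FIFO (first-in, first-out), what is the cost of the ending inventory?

Ending inventory = $12,605.40

Feb 7, 214 sold [FIFO — oldest first]: 214 @ $21.85 = $4,675.90
Feb 11, 243 sold [FIFO — oldest first]: 27 @ $21.85 + 216 @ $21.95 = $5,331.15
Total COGS = $4,675.90 + $5,331.15 = $10,007.05
Ending inventory: 14 @ $21.95 + 120 @ $23.25 + 214 @ $22.85 + 172 @ $26.85 = $12,605.40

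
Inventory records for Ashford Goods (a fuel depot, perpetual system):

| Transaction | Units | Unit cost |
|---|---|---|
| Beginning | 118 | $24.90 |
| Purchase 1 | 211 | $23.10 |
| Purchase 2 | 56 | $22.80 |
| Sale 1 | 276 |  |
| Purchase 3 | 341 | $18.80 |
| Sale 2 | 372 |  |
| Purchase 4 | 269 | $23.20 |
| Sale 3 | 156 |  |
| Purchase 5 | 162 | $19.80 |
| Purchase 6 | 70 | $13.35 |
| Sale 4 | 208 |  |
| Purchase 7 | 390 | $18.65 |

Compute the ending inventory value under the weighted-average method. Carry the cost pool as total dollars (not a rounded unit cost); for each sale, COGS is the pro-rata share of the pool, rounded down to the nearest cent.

After Beginning: 118 on hand, pool $2,938.20 (≈ $24.9000 each)
After Purchase 1: 329 on hand, pool $7,812.30 (≈ $23.7456 each)
After Purchase 2: 385 on hand, pool $9,089.10 (≈ $23.6081 each)
Sale 1, sell 276: 276/385 × $9,089.10 → $6,515.82
After Purchase 3: 450 on hand, pool $8,984.08 (≈ $19.9646 each)
Sale 2, sell 372: 372/450 × $8,984.08 → $7,426.83
After Purchase 4: 347 on hand, pool $7,798.05 (≈ $22.4728 each)
Sale 3, sell 156: 156/347 × $7,798.05 → $3,505.75
After Purchase 5: 353 on hand, pool $7,499.90 (≈ $21.2462 each)
After Purchase 6: 423 on hand, pool $8,434.40 (≈ $19.9395 each)
Sale 4, sell 208: 208/423 × $8,434.40 → $4,147.41
After Purchase 7: 605 on hand, pool $11,560.49 (≈ $19.1082 each)
Total COGS = $6,515.82 + $7,426.83 + $3,505.75 + $4,147.41 = $21,595.81
Ending inventory (cost pool remaining) = $11,560.49

Ending inventory = $11,560.49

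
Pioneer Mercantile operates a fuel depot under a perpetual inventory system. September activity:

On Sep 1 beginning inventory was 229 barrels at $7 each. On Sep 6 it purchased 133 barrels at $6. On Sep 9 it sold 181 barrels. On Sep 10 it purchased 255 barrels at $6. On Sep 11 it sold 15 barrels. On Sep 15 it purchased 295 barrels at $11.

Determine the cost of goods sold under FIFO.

COGS = $1,372

Sep 9, 181 sold [FIFO — oldest first]: 181 @ $7 = $1,267
Sep 11, 15 sold [FIFO — oldest first]: 15 @ $7 = $105
Total COGS = $1,267 + $105 = $1,372
Ending inventory: 33 @ $7 + 133 @ $6 + 255 @ $6 + 295 @ $11 = $5,804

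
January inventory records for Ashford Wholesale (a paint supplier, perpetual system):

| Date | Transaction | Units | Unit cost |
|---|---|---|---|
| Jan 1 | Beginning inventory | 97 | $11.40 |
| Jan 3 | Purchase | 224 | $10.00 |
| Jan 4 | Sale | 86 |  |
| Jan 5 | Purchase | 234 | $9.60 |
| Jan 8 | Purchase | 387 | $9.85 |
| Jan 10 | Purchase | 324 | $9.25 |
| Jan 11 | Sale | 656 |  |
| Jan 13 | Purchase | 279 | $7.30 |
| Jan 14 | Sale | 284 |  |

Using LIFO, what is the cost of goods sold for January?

COGS = $9,213.15

Jan 4, 86 sold [LIFO — newest first]: 86 @ $10.00 = $860.00
Jan 11, 656 sold [LIFO — newest first]: 324 @ $9.25 + 332 @ $9.85 = $6,267.20
Jan 14, 284 sold [LIFO — newest first]: 279 @ $7.30 + 5 @ $9.85 = $2,085.95
Total COGS = $860.00 + $6,267.20 + $2,085.95 = $9,213.15
Ending inventory: 97 @ $11.40 + 138 @ $10.00 + 234 @ $9.60 + 50 @ $9.85 = $5,224.70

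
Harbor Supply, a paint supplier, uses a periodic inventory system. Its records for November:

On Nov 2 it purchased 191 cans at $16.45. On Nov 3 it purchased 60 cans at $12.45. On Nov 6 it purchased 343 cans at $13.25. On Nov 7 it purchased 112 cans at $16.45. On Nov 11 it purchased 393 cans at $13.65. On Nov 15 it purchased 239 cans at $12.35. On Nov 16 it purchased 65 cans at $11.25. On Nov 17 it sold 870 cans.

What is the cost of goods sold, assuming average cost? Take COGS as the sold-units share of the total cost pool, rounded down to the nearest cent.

COGS = $11,982.46

Nov 17, sell 870: 870/1403 × $19,323.45 → $11,982.46
Ending inventory (cost pool remaining) = $7,340.99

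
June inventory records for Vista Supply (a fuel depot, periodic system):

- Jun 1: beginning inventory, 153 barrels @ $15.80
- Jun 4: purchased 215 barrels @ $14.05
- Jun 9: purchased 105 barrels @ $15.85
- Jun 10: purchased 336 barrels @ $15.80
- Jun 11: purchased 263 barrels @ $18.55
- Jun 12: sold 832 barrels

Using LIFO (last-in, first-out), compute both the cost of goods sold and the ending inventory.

Jun 12, 832 sold [LIFO — newest first]: 263 @ $18.55 + 336 @ $15.80 + 105 @ $15.85 + 128 @ $14.05 = $13,650.10
Ending inventory: 153 @ $15.80 + 87 @ $14.05 = $3,639.75
Check: goods available $17,289.85 = COGS $13,650.10 + ending $3,639.75

COGS = $13,650.10; ending inventory = $3,639.75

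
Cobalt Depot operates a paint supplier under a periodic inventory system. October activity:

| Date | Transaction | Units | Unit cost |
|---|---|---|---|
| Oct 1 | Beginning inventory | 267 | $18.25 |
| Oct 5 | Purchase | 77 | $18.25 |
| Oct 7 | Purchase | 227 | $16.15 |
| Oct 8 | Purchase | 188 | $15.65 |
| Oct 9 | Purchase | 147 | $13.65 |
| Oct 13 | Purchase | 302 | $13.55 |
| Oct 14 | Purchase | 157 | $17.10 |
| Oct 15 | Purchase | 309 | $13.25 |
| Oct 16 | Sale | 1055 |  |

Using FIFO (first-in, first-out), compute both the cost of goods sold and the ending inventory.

Oct 16, 1055 sold [FIFO — oldest first]: 267 @ $18.25 + 77 @ $18.25 + 227 @ $16.15 + 188 @ $15.65 + 147 @ $13.65 + 149 @ $13.55 = $16,911.75
Ending inventory: 153 @ $13.55 + 157 @ $17.10 + 309 @ $13.25 = $8,852.10

COGS = $16,911.75; ending inventory = $8,852.10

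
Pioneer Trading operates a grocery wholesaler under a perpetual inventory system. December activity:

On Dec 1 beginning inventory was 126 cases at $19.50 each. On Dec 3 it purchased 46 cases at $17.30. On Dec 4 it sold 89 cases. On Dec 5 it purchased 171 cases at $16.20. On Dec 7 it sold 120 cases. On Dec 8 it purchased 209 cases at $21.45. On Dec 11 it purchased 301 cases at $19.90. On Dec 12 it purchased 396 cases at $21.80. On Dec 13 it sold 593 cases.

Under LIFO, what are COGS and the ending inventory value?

COGS = $16,131.40; ending inventory = $8,997.35

Dec 4, 89 sold [LIFO — newest first]: 46 @ $17.30 + 43 @ $19.50 = $1,634.30
Dec 7, 120 sold [LIFO — newest first]: 120 @ $16.20 = $1,944.00
Dec 13, 593 sold [LIFO — newest first]: 396 @ $21.80 + 197 @ $19.90 = $12,553.10
Total COGS = $1,634.30 + $1,944.00 + $12,553.10 = $16,131.40
Ending inventory: 83 @ $19.50 + 51 @ $16.20 + 209 @ $21.45 + 104 @ $19.90 = $8,997.35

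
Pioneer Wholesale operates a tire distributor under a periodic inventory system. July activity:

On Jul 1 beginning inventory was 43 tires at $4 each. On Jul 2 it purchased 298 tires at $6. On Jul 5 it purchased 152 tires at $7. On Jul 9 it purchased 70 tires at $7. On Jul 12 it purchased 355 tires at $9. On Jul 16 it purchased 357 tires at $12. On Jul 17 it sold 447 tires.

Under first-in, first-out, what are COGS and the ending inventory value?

COGS = $2,702; ending inventory = $8,291

Jul 17, 447 sold [FIFO — oldest first]: 43 @ $4 + 298 @ $6 + 106 @ $7 = $2,702
Ending inventory: 46 @ $7 + 70 @ $7 + 355 @ $9 + 357 @ $12 = $8,291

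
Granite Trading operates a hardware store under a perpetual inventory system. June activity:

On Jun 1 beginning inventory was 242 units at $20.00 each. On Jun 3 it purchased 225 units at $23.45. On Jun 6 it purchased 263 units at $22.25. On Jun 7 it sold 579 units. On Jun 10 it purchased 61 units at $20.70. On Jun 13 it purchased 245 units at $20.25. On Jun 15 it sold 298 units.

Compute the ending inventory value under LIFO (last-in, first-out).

Jun 7, 579 sold [LIFO — newest first]: 263 @ $22.25 + 225 @ $23.45 + 91 @ $20.00 = $12,948.00
Jun 15, 298 sold [LIFO — newest first]: 245 @ $20.25 + 53 @ $20.70 = $6,058.35
Total COGS = $12,948.00 + $6,058.35 = $19,006.35
Ending inventory: 151 @ $20.00 + 8 @ $20.70 = $3,185.60
Check: goods available $22,191.95 = COGS $19,006.35 + ending $3,185.60

Ending inventory = $3,185.60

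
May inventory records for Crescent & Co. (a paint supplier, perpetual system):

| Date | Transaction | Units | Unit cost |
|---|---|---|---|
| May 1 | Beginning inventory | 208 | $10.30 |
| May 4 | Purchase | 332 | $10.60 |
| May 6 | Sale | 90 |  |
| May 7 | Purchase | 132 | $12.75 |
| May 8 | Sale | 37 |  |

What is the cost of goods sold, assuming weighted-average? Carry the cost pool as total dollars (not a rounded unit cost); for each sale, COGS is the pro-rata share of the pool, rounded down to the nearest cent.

After May 1: 208 on hand, pool $2,142.40 (≈ $10.3000 each)
After May 4: 540 on hand, pool $5,661.60 (≈ $10.4844 each)
May 6, sell 90: 90/540 × $5,661.60 → $943.60
After May 7: 582 on hand, pool $6,401.00 (≈ $10.9983 each)
May 8, sell 37: 37/582 × $6,401.00 → $406.93
Total COGS = $943.60 + $406.93 = $1,350.53
Ending inventory (cost pool remaining) = $5,994.07

COGS = $1,350.53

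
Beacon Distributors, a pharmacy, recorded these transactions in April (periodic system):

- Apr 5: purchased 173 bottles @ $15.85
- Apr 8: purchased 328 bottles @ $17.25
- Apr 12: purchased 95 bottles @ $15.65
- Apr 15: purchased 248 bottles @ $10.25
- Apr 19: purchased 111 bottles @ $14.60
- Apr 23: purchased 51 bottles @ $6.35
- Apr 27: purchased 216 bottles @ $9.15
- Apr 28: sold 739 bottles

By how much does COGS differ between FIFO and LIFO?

$3,092.45

FIFO COGS: 173 @ $15.85 + 328 @ $17.25 + 95 @ $15.65 + 143 @ $10.25 = $11,352.55
LIFO COGS: 216 @ $9.15 + 51 @ $6.35 + 111 @ $14.60 + 248 @ $10.25 + 95 @ $15.65 + 18 @ $17.25 = $8,260.10
Difference = |$11,352.55 − $8,260.10| = $3,092.45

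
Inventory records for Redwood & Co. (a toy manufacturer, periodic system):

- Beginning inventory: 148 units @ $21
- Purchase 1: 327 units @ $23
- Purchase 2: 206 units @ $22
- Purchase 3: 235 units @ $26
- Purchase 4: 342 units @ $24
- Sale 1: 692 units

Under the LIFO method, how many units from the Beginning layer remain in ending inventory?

Sale 1 (692) [LIFO — newest first]: 342 @ $24 + 235 @ $26 + 115 @ $22 = $16,848
Ending inventory: 148 @ $21 + 327 @ $23 + 91 @ $22 = $12,631
Check: goods available $29,479 = COGS $16,848 + ending $12,631

148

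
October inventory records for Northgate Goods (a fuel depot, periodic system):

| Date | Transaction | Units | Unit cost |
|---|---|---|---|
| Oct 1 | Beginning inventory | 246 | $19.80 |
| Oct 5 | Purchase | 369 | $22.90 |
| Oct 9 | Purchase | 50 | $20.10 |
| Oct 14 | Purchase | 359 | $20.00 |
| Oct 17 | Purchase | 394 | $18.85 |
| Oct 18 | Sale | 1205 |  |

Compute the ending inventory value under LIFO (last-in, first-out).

Oct 18, 1205 sold [LIFO — newest first]: 394 @ $18.85 + 359 @ $20.00 + 50 @ $20.10 + 369 @ $22.90 + 33 @ $19.80 = $24,715.40
Ending inventory: 213 @ $19.80 = $4,217.40

Ending inventory = $4,217.40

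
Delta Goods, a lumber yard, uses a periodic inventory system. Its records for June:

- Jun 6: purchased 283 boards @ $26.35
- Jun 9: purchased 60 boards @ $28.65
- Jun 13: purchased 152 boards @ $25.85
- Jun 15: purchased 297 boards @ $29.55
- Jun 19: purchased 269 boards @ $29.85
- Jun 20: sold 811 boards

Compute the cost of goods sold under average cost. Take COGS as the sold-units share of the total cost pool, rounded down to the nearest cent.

COGS = $22,863.35

Jun 20, sell 811: 811/1061 × $29,911.25 → $22,863.35
Ending inventory (cost pool remaining) = $7,047.90
Check: goods available $29,911.25 = COGS $22,863.35 + ending $7,047.90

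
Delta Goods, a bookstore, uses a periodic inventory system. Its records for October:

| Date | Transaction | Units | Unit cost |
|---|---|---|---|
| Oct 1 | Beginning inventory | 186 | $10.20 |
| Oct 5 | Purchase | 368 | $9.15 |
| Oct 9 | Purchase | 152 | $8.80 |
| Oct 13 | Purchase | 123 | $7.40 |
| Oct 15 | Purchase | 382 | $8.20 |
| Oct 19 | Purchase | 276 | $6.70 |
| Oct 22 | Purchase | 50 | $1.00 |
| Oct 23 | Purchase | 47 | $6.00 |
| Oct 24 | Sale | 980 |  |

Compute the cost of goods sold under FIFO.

COGS = $8,750.40

Oct 24, 980 sold [FIFO — oldest first]: 186 @ $10.20 + 368 @ $9.15 + 152 @ $8.80 + 123 @ $7.40 + 151 @ $8.20 = $8,750.40
Ending inventory: 231 @ $8.20 + 276 @ $6.70 + 50 @ $1.00 + 47 @ $6.00 = $4,075.40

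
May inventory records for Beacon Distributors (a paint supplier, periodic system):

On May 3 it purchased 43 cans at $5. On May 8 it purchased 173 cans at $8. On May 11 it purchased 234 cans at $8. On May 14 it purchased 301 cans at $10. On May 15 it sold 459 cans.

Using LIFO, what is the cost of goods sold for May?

May 15, 459 sold [LIFO — newest first]: 301 @ $10 + 158 @ $8 = $4,274
Ending inventory: 43 @ $5 + 173 @ $8 + 76 @ $8 = $2,207
Check: goods available $6,481 = COGS $4,274 + ending $2,207

COGS = $4,274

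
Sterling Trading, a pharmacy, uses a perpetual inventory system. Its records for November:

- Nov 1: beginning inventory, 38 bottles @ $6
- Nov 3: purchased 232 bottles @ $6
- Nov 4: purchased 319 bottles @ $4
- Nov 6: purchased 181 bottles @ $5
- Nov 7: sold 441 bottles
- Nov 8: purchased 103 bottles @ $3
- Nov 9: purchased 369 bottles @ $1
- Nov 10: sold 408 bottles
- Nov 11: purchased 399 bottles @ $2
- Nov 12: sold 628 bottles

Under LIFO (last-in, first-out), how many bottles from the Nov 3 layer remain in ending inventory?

Nov 7, 441 sold [LIFO — newest first]: 181 @ $5 + 260 @ $4 = $1,945
Nov 10, 408 sold [LIFO — newest first]: 369 @ $1 + 39 @ $3 = $486
Nov 12, 628 sold [LIFO — newest first]: 399 @ $2 + 64 @ $3 + 59 @ $4 + 106 @ $6 = $1,862
Total COGS = $1,945 + $486 + $1,862 = $4,293
Ending inventory: 38 @ $6 + 126 @ $6 = $984

126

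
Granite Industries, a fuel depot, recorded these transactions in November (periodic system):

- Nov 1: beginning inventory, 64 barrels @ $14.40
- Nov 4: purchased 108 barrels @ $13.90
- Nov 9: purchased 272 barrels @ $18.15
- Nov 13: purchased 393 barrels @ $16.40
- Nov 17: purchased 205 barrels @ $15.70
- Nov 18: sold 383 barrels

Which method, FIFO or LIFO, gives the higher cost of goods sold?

FIFO

FIFO COGS: 64 @ $14.40 + 108 @ $13.90 + 211 @ $18.15 = $6,252.45
LIFO COGS: 205 @ $15.70 + 178 @ $16.40 = $6,137.70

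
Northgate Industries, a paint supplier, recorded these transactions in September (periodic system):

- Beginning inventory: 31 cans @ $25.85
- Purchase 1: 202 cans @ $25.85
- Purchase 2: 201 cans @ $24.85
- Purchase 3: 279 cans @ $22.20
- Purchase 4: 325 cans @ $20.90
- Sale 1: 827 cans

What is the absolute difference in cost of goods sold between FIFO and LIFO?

FIFO COGS: 31 @ $25.85 + 202 @ $25.85 + 201 @ $24.85 + 279 @ $22.20 + 114 @ $20.90 = $19,594.30
LIFO COGS: 325 @ $20.90 + 279 @ $22.20 + 201 @ $24.85 + 22 @ $25.85 = $18,549.85
Difference = |$19,594.30 − $18,549.85| = $1,044.45

$1,044.45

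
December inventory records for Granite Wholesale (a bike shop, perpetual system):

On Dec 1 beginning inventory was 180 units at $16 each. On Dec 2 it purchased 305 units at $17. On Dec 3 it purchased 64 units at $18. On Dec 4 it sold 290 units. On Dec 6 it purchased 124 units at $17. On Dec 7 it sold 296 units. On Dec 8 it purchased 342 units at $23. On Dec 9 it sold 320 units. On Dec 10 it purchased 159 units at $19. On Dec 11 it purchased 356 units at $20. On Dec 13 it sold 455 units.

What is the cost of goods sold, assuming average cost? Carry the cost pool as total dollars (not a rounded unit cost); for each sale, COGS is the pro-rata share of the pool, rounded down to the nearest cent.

COGS = $25,943.27

After Dec 1: 180 on hand, pool $2,880.00 (≈ $16.0000 each)
After Dec 2: 485 on hand, pool $8,065.00 (≈ $16.6289 each)
After Dec 3: 549 on hand, pool $9,217.00 (≈ $16.7887 each)
Dec 4, sell 290: 290/549 × $9,217.00 → $4,868.72
After Dec 6: 383 on hand, pool $6,456.28 (≈ $16.8571 each)
Dec 7, sell 296: 296/383 × $6,456.28 → $4,989.70
After Dec 8: 429 on hand, pool $9,332.58 (≈ $21.7543 each)
Dec 9, sell 320: 320/429 × $9,332.58 → $6,961.36
After Dec 10: 268 on hand, pool $5,392.22 (≈ $20.1202 each)
After Dec 11: 624 on hand, pool $12,512.22 (≈ $20.0516 each)
Dec 13, sell 455: 455/624 × $12,512.22 → $9,123.49
Total COGS = $4,868.72 + $4,989.70 + $6,961.36 + $9,123.49 = $25,943.27
Ending inventory (cost pool remaining) = $3,388.73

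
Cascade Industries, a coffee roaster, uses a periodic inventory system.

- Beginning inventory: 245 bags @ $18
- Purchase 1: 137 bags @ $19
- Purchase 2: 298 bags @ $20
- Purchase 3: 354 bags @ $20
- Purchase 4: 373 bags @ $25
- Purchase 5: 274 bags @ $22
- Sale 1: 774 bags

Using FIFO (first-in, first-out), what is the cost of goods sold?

COGS = $14,853

Sale 1 (774) [FIFO — oldest first]: 245 @ $18 + 137 @ $19 + 298 @ $20 + 94 @ $20 = $14,853
Ending inventory: 260 @ $20 + 373 @ $25 + 274 @ $22 = $20,553
Check: goods available $35,406 = COGS $14,853 + ending $20,553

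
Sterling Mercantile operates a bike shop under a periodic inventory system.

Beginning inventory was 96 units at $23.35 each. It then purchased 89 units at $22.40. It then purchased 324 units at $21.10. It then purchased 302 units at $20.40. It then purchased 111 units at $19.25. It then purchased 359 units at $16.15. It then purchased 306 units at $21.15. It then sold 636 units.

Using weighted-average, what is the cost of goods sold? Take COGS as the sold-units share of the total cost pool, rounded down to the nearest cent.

Sale 1, sell 636: 636/1587 × $31,638.90 → $12,679.48
Ending inventory (cost pool remaining) = $18,959.42
Check: goods available $31,638.90 = COGS $12,679.48 + ending $18,959.42

COGS = $12,679.48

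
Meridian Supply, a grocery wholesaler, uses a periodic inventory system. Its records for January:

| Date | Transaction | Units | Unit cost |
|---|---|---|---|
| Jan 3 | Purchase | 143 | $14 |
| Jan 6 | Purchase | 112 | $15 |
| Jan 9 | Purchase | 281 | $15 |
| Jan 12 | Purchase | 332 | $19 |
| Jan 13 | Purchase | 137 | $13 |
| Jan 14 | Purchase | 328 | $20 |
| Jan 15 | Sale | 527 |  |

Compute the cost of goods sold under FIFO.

COGS = $7,762

Jan 15, 527 sold [FIFO — oldest first]: 143 @ $14 + 112 @ $15 + 272 @ $15 = $7,762
Ending inventory: 9 @ $15 + 332 @ $19 + 137 @ $13 + 328 @ $20 = $14,784
Check: goods available $22,546 = COGS $7,762 + ending $14,784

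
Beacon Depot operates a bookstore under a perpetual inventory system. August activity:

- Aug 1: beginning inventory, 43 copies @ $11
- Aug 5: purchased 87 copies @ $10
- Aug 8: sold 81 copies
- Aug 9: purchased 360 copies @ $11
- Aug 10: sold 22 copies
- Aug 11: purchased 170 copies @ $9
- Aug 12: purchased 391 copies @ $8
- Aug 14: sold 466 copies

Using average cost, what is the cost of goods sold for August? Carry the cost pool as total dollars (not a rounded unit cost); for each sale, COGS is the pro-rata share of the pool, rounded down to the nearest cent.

COGS = $5,444.03

After Aug 1: 43 on hand, pool $473.00 (≈ $11.0000 each)
After Aug 5: 130 on hand, pool $1,343.00 (≈ $10.3308 each)
Aug 8, sell 81: 81/130 × $1,343.00 → $836.79
After Aug 9: 409 on hand, pool $4,466.21 (≈ $10.9198 each)
Aug 10, sell 22: 22/409 × $4,466.21 → $240.23
After Aug 11: 557 on hand, pool $5,755.98 (≈ $10.3339 each)
After Aug 12: 948 on hand, pool $8,883.98 (≈ $9.3713 each)
Aug 14, sell 466: 466/948 × $8,883.98 → $4,367.01
Total COGS = $836.79 + $240.23 + $4,367.01 = $5,444.03
Ending inventory (cost pool remaining) = $4,516.97
Check: goods available $9,961.00 = COGS $5,444.03 + ending $4,516.97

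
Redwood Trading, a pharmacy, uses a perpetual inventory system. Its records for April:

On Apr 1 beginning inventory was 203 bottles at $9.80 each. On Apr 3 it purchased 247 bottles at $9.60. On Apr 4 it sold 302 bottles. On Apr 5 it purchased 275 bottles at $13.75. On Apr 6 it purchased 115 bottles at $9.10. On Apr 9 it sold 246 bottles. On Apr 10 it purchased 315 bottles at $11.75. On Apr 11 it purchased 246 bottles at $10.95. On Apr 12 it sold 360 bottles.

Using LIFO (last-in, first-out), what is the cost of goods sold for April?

Apr 4, 302 sold [LIFO — newest first]: 247 @ $9.60 + 55 @ $9.80 = $2,910.20
Apr 9, 246 sold [LIFO — newest first]: 115 @ $9.10 + 131 @ $13.75 = $2,847.75
Apr 12, 360 sold [LIFO — newest first]: 246 @ $10.95 + 114 @ $11.75 = $4,033.20
Total COGS = $2,910.20 + $2,847.75 + $4,033.20 = $9,791.15
Ending inventory: 148 @ $9.80 + 144 @ $13.75 + 201 @ $11.75 = $5,792.15
Check: goods available $15,583.30 = COGS $9,791.15 + ending $5,792.15

COGS = $9,791.15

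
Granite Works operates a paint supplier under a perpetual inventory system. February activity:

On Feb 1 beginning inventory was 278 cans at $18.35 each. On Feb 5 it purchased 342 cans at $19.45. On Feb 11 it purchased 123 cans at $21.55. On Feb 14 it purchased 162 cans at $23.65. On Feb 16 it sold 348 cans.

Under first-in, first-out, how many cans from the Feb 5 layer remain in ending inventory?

Feb 16, 348 sold [FIFO — oldest first]: 278 @ $18.35 + 70 @ $19.45 = $6,462.80
Ending inventory: 272 @ $19.45 + 123 @ $21.55 + 162 @ $23.65 = $11,772.35

272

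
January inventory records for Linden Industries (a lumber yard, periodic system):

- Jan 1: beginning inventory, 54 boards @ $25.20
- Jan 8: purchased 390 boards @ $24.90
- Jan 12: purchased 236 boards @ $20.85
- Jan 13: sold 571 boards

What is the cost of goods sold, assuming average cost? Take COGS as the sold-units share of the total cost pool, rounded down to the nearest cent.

COGS = $13,428.91

Jan 13, sell 571: 571/680 × $15,992.40 → $13,428.91
Ending inventory (cost pool remaining) = $2,563.49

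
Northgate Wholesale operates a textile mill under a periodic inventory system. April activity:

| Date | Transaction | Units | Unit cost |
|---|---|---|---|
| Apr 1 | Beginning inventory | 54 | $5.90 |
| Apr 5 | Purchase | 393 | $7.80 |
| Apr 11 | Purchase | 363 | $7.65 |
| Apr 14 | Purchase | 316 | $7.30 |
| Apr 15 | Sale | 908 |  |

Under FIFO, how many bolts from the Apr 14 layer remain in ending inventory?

218

Apr 15, 908 sold [FIFO — oldest first]: 54 @ $5.90 + 393 @ $7.80 + 363 @ $7.65 + 98 @ $7.30 = $6,876.35
Ending inventory: 218 @ $7.30 = $1,591.40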